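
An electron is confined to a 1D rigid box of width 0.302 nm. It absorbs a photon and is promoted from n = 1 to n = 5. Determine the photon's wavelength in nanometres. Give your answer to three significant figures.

E_1 = h²/(8m_eL²) = 6.606×10^-19 J, so ΔE = (5² − 1²)E_1 = 1.585×10^-17 J.
λ = hc/ΔE = (6.626×10^-34·2.998×10^8)/1.585×10^-17 = 1.25×10^-8 m = 12.5 nm.

λ = 12.5 nm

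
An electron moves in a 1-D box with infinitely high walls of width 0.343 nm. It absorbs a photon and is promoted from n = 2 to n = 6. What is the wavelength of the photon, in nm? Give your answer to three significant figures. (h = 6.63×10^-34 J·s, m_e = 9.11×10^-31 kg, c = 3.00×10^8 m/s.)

λ = 12.1 nm

E_1 = h²/(8m_eL²) = 5.127×10^-19 J, so ΔE = (6² − 2²)E_1 = 1.641×10^-17 J.
λ = hc/ΔE = (6.63×10^-34·3.00×10^8)/1.641×10^-17 = 1.21×10^-8 m = 12.1 nm.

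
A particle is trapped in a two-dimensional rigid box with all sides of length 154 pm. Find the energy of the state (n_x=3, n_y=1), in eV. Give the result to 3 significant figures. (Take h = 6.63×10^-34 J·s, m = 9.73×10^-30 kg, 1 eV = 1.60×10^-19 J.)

E = 14.9 eV

For a 2D rectangular well E = (h²/8m)·Σ n_i²/L_i² = (6.63×10^-34)²/(8·9.73×10^-30) · [3²/(154 pm)² + 1²/(154 pm)²].
Evaluating gives E = 2.381×10^-18 J = 14.9 eV.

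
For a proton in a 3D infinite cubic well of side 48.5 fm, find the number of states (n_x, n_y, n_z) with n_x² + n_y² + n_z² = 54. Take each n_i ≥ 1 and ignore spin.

degeneracy = 12

The level has n_x² + n_y² + n_z² = 54. The ordered positive-integer solutions are (1, 2, 7), (1, 7, 2), (2, 1, 7), (2, 5, 5), (2, 7, 1), (3, 3, 6), (3, 6, 3), (5, 2, 5), (5, 5, 2), (6, 3, 3), (7, 1, 2), (7, 2, 1).
That gives 12 states.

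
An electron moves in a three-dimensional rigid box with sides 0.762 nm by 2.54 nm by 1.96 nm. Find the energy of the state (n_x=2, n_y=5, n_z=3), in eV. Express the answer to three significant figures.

For a 3D rectangular well E = (h²/8m_e)·Σ n_i²/L_i² = (6.626×10^-34)²/(8·9.109×10^-31) · [2²/(0.762 nm)² + 5²/(2.54 nm)² + 3²/(1.96 nm)²].
Evaluating gives E = 7.897×10^-19 J = 4.93 eV.

E = 4.93 eV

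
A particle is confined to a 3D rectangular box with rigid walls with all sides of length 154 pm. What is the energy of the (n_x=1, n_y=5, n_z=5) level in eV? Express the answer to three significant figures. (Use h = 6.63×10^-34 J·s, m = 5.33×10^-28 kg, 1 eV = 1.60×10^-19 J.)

E = 1.39 eV

For a 3D rectangular well E = (h²/8m)·Σ n_i²/L_i² = (6.63×10^-34)²/(8·5.33×10^-28) · [1²/(154 pm)² + 5²/(154 pm)² + 5²/(154 pm)²].
Evaluating gives E = 2.217×10^-19 J = 1.39 eV.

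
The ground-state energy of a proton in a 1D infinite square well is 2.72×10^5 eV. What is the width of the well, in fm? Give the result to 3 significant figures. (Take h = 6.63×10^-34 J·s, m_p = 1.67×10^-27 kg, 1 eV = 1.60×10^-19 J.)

L = 27.5 fm

From E_n = n²h²/(8m_pL²), L = n·h/√(8m_pE_n).
E_1 = 2.72×10^5 eV = 4.352×10^-14 J, so L = 1·6.63×10^-34/√(8·1.67×10^-27·4.352×10^-14) = 2.75×10^-14 m = 27.5 fm.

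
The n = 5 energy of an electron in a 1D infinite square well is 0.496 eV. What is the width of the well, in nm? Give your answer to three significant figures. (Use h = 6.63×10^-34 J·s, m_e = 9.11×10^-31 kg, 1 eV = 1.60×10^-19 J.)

From E_n = n²h²/(8m_eL²), L = n·h/√(8m_eE_n).
E_5 = 0.496 eV = 7.936×10^-20 J, so L = 5·6.63×10^-34/√(8·9.11×10^-31·7.936×10^-20) = 4.36×10^-9 m = 4.36 nm.

L = 4.36 nm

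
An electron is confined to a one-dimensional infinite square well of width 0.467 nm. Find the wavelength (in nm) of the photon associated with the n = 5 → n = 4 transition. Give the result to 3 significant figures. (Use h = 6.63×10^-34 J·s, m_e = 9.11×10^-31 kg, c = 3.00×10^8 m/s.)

E_1 = h²/(8m_eL²) = 2.766×10^-19 J, so ΔE = (5² − 4²)E_1 = 2.489×10^-18 J.
λ = hc/ΔE = (6.63×10^-34·3.00×10^8)/2.489×10^-18 = 7.99×10^-8 m = 79.9 nm.

λ = 79.9 nm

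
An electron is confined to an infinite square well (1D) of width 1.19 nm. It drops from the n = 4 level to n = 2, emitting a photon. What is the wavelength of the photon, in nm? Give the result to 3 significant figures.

E_1 = h²/(8m_eL²) = 4.254×10^-20 J, so ΔE = (4² − 2²)E_1 = 5.105×10^-19 J.
λ = hc/ΔE = (6.626×10^-34·2.998×10^8)/5.105×10^-19 = 3.89×10^-7 m = 389 nm.

λ = 389 nm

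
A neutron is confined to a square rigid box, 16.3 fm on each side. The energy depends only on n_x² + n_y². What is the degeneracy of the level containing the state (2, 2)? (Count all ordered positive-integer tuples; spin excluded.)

The level has n_x² + n_y² = 8. The ordered positive-integer solutions are (2, 2).
That gives 1 state.

degeneracy = 1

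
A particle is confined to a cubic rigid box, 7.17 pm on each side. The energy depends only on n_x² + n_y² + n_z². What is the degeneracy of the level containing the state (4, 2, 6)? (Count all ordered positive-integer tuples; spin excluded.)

The level has n_x² + n_y² + n_z² = 56. The ordered positive-integer solutions are (2, 4, 6), (2, 6, 4), (4, 2, 6), (4, 6, 2), (6, 2, 4), (6, 4, 2).
That gives 6 states.

degeneracy = 6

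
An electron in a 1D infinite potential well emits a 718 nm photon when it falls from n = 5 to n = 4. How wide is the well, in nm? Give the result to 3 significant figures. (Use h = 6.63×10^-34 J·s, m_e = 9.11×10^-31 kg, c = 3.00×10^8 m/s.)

The photon carries ΔE = hc/λ = 6.63×10^-34·3.00×10^8/7.18×10^-7 m = 2.770×10^-19 J.
Since ΔE = (5² − 4²)E_1, E_1 = 3.078×10^-20 J, and L = h/√(8m_eE_1) = 1.40×10^-9 m = 1.40 nm.

L = 1.40 nm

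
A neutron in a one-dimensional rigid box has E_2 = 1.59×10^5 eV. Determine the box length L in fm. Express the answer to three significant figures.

L = 71.7 fm

From E_n = n²h²/(8m_nL²), L = n·h/√(8m_nE_n).
E_2 = 1.59×10^5 eV = 2.547×10^-14 J, so L = 2·6.626×10^-34/√(8·1.675×10^-27·2.547×10^-14) = 7.17×10^-14 m = 71.7 fm.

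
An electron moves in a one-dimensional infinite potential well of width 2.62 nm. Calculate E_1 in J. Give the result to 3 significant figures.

E_1 = 8.78×10^-21 J

For an infinite well E_n = n²h²/(8m_eL²), so E_1 = h²/(8m_eL²) = (6.626×10^-34)²/(8·9.109×10^-31·(2.62×10^-9 m)²) = 8.777×10^-21 J.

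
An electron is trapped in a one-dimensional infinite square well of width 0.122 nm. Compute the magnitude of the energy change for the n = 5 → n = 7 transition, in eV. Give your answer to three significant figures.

|ΔE| = 606 eV

E_1 = h²/(8m_eL²) = 4.048×10^-18 J.
|ΔE| = |5² − 7²|·E_1 = 24·4.048×10^-18 J = 9.715×10^-17 J = 606 eV.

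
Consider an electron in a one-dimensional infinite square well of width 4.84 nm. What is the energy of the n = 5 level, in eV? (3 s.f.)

E_5 = 0.401 eV

For an infinite well E_n = n²h²/(8m_eL²), so E_1 = h²/(8m_eL²) = (6.626×10^-34)²/(8·9.109×10^-31·(4.84×10^-9 m)²) = 2.572×10^-21 J.
Then E_5 = 5²·E_1 = 25·2.572×10^-21 J = 6.430×10^-20 J.
Converting, E_5 = 6.430×10^-20 J / (1.602×10^-19 J/eV) = 0.401 eV.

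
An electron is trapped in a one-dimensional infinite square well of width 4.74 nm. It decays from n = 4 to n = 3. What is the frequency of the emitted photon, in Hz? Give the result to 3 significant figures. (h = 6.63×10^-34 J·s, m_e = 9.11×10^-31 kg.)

E_1 = h²/(8m_eL²) = 2.684×10^-21 J and ΔE = (4² − 3²)E_1 = 1.879×10^-20 J.
f = ΔE/h = 1.879×10^-20/6.63×10^-34 = 2.83×10^13 Hz.

f = 2.83×10^13 Hz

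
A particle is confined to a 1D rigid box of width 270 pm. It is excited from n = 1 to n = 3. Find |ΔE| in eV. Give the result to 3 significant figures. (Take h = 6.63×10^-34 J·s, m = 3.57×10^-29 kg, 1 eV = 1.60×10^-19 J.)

E_1 = h²/(8mL²) = 2.111×10^-20 J.
|ΔE| = |1² − 3²|·E_1 = 8·2.111×10^-20 J = 1.689×10^-19 J = 1.06 eV.

|ΔE| = 1.06 eV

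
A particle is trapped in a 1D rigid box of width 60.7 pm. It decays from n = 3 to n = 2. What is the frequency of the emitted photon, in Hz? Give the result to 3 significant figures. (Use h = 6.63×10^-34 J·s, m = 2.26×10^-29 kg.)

f = 4.98×10^15 Hz

E_1 = h²/(8mL²) = 6.599×10^-19 J and ΔE = (3² − 2²)E_1 = 3.300×10^-18 J.
f = ΔE/h = 3.300×10^-18/6.63×10^-34 = 4.98×10^15 Hz.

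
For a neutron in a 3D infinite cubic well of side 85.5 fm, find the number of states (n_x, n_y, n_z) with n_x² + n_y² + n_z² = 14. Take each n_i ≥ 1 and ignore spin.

The level has n_x² + n_y² + n_z² = 14. The ordered positive-integer solutions are (1, 2, 3), (1, 3, 2), (2, 1, 3), (2, 3, 1), (3, 1, 2), (3, 2, 1).
That gives 6 states.

degeneracy = 6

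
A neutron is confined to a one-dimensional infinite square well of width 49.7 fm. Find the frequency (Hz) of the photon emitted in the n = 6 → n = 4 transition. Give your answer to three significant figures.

E_1 = h²/(8m_nL²) = 1.326×10^-14 J and ΔE = (6² − 4²)E_1 = 2.652×10^-13 J.
f = ΔE/h = 2.652×10^-13/6.626×10^-34 = 4.00×10^20 Hz.

f = 4.00×10^20 Hz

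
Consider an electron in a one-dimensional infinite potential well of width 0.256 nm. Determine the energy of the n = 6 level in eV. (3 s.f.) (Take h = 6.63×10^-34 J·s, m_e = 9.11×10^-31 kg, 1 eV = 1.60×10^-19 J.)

E_6 = 207 eV

For an infinite well E_n = n²h²/(8m_eL²), so E_1 = h²/(8m_eL²) = (6.63×10^-34)²/(8·9.11×10^-31·(2.56×10^-10 m)²) = 9.203×10^-19 J.
Then E_6 = 6²·E_1 = 36·9.203×10^-19 J = 3.313×10^-17 J.
Converting, E_6 = 3.313×10^-17 J / (1.60×10^-19 J/eV) = 207 eV.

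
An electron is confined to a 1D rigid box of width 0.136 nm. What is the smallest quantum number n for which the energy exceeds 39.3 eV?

E_1 = h²/(8m_eL²) = 3.257×10^-18 J = 20.33 eV.
Need n² > 39.3/20.33 = 1.933, i.e. n > 1.390.
The smallest integer satisfying this is n = 2.

n = 2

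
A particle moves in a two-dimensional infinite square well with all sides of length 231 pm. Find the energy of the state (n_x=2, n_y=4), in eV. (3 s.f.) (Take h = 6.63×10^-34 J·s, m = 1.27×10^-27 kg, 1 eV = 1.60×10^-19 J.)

For a 2D rectangular well E = (h²/8m)·Σ n_i²/L_i² = (6.63×10^-34)²/(8·1.27×10^-27) · [2²/(231 pm)² + 4²/(231 pm)²].
Evaluating gives E = 1.622×10^-20 J = 0.101 eV.

E = 0.101 eV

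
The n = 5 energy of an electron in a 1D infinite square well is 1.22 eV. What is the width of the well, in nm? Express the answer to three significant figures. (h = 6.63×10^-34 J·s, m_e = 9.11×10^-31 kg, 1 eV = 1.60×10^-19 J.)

From E_n = n²h²/(8m_eL²), L = n·h/√(8m_eE_n).
E_5 = 1.22 eV = 1.952×10^-19 J, so L = 5·6.63×10^-34/√(8·9.11×10^-31·1.952×10^-19) = 2.78×10^-9 m = 2.78 nm.

L = 2.78 nm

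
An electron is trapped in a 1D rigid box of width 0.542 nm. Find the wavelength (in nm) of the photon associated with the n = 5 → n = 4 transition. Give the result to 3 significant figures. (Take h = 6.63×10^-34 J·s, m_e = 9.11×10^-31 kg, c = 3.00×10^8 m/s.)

E_1 = h²/(8m_eL²) = 2.053×10^-19 J, so ΔE = (5² − 4²)E_1 = 1.848×10^-18 J.
λ = hc/ΔE = (6.63×10^-34·3.00×10^8)/1.848×10^-18 = 1.08×10^-7 m = 108 nm.

λ = 108 nm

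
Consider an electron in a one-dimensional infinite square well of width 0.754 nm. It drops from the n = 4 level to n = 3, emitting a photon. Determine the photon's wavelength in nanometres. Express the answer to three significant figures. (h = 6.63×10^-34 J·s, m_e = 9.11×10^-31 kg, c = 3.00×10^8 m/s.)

E_1 = h²/(8m_eL²) = 1.061×10^-19 J, so ΔE = (4² − 3²)E_1 = 7.427×10^-19 J.
λ = hc/ΔE = (6.63×10^-34·3.00×10^8)/7.427×10^-19 = 2.68×10^-7 m = 268 nm.

λ = 268 nm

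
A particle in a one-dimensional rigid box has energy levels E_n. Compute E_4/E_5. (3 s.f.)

0.640

E_n ∝ n², so E_4/E_5 = 4²/5² = 16/25 = 0.640.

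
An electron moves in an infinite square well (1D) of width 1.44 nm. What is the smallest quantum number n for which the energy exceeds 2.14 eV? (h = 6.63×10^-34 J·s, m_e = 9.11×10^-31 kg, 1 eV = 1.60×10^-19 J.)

n = 4

E_1 = h²/(8m_eL²) = 2.909×10^-20 J = 0.1818 eV.
Need n² > 2.14/0.1818 = 11.77, i.e. n > 3.431.
The smallest integer satisfying this is n = 4.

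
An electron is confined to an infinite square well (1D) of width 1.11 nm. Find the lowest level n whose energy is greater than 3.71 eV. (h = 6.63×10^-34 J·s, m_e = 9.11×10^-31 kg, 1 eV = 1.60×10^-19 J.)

n = 4

E_1 = h²/(8m_eL²) = 4.895×10^-20 J = 0.3059 eV.
Need n² > 3.71/0.3059 = 12.13, i.e. n > 3.483.
The smallest integer satisfying this is n = 4.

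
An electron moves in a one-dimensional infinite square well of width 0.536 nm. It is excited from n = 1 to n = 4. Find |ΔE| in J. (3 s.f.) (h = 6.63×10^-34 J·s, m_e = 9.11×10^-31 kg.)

|ΔE| = 3.15×10^-18 J

E_1 = h²/(8m_eL²) = 2.099×10^-19 J.
|ΔE| = |1² − 4²|·E_1 = 15·2.099×10^-19 J = 3.15×10^-18 J.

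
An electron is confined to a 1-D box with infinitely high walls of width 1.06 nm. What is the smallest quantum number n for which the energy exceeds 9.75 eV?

n = 6

E_1 = h²/(8m_eL²) = 5.362×10^-20 J = 0.3347 eV.
Need n² > 9.75/0.3347 = 29.13, i.e. n > 5.397.
The smallest integer satisfying this is n = 6.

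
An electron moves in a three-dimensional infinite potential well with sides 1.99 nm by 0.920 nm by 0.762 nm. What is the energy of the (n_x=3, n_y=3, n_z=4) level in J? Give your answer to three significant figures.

For a 3D rectangular well E = (h²/8m_e)·Σ n_i²/L_i² = (6.626×10^-34)²/(8·9.109×10^-31) · [3²/(1.99 nm)² + 3²/(0.920 nm)² + 4²/(0.762 nm)²].
Evaluating gives E = 2.44×10^-18 J.

E = 2.44×10^-18 J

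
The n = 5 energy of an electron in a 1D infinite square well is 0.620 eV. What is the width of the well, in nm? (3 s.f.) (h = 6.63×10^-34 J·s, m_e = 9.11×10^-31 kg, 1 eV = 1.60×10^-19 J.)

From E_n = n²h²/(8m_eL²), L = n·h/√(8m_eE_n).
E_5 = 0.620 eV = 9.920×10^-20 J, so L = 5·6.63×10^-34/√(8·9.11×10^-31·9.920×10^-20) = 3.90×10^-9 m = 3.90 nm.

L = 3.90 nm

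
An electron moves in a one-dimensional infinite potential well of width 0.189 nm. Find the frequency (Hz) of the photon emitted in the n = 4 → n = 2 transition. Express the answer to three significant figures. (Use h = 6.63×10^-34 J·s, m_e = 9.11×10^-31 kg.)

E_1 = h²/(8m_eL²) = 1.688×10^-18 J and ΔE = (4² − 2²)E_1 = 2.026×10^-17 J.
f = ΔE/h = 2.026×10^-17/6.63×10^-34 = 3.06×10^16 Hz.

f = 3.06×10^16 Hz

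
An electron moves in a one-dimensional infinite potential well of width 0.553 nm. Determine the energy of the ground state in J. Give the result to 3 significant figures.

E_1 = 1.97×10^-19 J

For an infinite well E_n = n²h²/(8m_eL²), so E_1 = h²/(8m_eL²) = (6.626×10^-34)²/(8·9.109×10^-31·(5.53×10^-10 m)²) = 1.970×10^-19 J.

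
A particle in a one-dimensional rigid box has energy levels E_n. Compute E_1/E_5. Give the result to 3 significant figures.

0.0400

E_n ∝ n², so E_1/E_5 = 1²/5² = 1/25 = 0.0400.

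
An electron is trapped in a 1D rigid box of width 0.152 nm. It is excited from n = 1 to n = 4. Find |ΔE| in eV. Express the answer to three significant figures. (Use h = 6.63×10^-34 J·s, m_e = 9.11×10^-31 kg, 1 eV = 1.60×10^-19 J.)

|ΔE| = 245 eV

E_1 = h²/(8m_eL²) = 2.611×10^-18 J.
|ΔE| = |1² − 4²|·E_1 = 15·2.611×10^-18 J = 3.916×10^-17 J = 245 eV.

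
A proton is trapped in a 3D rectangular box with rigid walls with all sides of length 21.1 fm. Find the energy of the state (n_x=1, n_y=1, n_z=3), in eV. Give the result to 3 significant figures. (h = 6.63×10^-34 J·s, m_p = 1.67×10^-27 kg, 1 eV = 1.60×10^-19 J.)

E = 5.08×10^6 eV

For a 3D rectangular well E = (h²/8m_p)·Σ n_i²/L_i² = (6.63×10^-34)²/(8·1.67×10^-27) · [1²/(21.1 fm)² + 1²/(21.1 fm)² + 3²/(21.1 fm)²].
Evaluating gives E = 8.129×10^-13 J = 5.08×10^6 eV.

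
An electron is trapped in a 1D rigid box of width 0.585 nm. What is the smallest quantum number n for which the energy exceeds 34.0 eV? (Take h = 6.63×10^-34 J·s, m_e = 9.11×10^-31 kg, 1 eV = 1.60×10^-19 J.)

n = 6

E_1 = h²/(8m_eL²) = 1.762×10^-19 J = 1.101 eV.
Need n² > 34.0/1.101 = 30.88, i.e. n > 5.557.
The smallest integer satisfying this is n = 6.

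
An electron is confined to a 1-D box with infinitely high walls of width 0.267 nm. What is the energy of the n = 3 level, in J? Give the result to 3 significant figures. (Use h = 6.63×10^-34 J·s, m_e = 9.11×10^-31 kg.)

E_3 = 7.61×10^-18 J

For an infinite well E_n = n²h²/(8m_eL²), so E_1 = h²/(8m_eL²) = (6.63×10^-34)²/(8·9.11×10^-31·(2.67×10^-10 m)²) = 8.461×10^-19 J.
Then E_3 = 3²·E_1 = 9·8.461×10^-19 J = 7.61×10^-18 J.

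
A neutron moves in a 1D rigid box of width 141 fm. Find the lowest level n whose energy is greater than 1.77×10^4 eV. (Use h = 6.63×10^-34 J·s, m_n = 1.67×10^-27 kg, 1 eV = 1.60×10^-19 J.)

n = 2

E_1 = h²/(8m_nL²) = 1.655×10^-15 J = 1.034×10^4 eV.
Need n² > 1.77×10^4/1.034×10^4 = 1.712, i.e. n > 1.308.
The smallest integer satisfying this is n = 2.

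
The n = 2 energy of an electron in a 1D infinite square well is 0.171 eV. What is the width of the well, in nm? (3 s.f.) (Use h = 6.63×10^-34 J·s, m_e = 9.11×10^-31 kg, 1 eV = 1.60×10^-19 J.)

L = 2.97 nm

From E_n = n²h²/(8m_eL²), L = n·h/√(8m_eE_n).
E_2 = 0.171 eV = 2.736×10^-20 J, so L = 2·6.63×10^-34/√(8·9.11×10^-31·2.736×10^-20) = 2.97×10^-9 m = 2.97 nm.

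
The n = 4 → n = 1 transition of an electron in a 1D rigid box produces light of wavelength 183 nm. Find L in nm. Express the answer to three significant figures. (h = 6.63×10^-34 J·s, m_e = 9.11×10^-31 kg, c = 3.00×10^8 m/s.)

The photon carries ΔE = hc/λ = 6.63×10^-34·3.00×10^8/1.83×10^-7 m = 1.087×10^-18 J.
Since ΔE = (4² − 1²)E_1, E_1 = 7.247×10^-20 J, and L = h/√(8m_eE_1) = 9.12×10^-10 m = 0.912 nm.

L = 0.912 nm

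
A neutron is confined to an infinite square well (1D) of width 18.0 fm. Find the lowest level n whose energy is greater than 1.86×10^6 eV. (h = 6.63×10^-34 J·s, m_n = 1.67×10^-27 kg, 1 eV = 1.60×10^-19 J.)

E_1 = h²/(8m_nL²) = 1.015×10^-13 J = 6.344×10^5 eV.
Need n² > 1.86×10^6/6.344×10^5 = 2.932, i.e. n > 1.712.
The smallest integer satisfying this is n = 2.

n = 2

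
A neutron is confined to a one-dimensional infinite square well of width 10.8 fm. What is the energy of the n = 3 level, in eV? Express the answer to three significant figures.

For an infinite well E_n = n²h²/(8m_nL²), so E_1 = h²/(8m_nL²) = (6.626×10^-34)²/(8·1.675×10^-27·(1.08×10^-14 m)²) = 2.809×10^-13 J.
Then E_3 = 3²·E_1 = 9·2.809×10^-13 J = 2.528×10^-12 J.
Converting, E_3 = 2.528×10^-12 J / (1.602×10^-19 J/eV) = 1.58×10^7 eV.

E_3 = 1.58×10^7 eV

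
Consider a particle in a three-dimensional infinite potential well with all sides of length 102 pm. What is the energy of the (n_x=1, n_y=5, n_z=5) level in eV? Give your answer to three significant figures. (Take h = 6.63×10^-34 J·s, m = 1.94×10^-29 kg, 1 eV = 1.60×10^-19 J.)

For a 3D rectangular well E = (h²/8m)·Σ n_i²/L_i² = (6.63×10^-34)²/(8·1.94×10^-29) · [1²/(102 pm)² + 5²/(102 pm)² + 5²/(102 pm)²].
Evaluating gives E = 1.388×10^-17 J = 86.8 eV.

E = 86.8 eV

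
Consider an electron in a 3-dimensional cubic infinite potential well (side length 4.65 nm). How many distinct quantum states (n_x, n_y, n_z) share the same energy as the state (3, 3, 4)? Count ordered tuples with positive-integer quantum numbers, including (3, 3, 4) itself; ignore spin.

degeneracy = 3

The level has n_x² + n_y² + n_z² = 34. The ordered positive-integer solutions are (3, 3, 4), (3, 4, 3), (4, 3, 3).
That gives 3 states.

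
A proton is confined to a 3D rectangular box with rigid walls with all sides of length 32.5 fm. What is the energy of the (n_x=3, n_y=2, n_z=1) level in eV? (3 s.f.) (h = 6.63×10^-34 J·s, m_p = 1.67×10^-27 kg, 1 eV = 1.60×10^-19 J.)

E = 2.73×10^6 eV

For a 3D rectangular well E = (h²/8m_p)·Σ n_i²/L_i² = (6.63×10^-34)²/(8·1.67×10^-27) · [3²/(32.5 fm)² + 2²/(32.5 fm)² + 1²/(32.5 fm)²].
Evaluating gives E = 4.361×10^-13 J = 2.73×10^6 eV.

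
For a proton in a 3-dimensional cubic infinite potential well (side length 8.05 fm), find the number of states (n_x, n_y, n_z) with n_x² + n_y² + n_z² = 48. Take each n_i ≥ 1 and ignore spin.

The level has n_x² + n_y² + n_z² = 48. The ordered positive-integer solutions are (4, 4, 4).
That gives 1 state.

degeneracy = 1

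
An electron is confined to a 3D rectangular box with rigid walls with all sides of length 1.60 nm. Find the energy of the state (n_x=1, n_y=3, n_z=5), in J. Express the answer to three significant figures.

For a 3D rectangular well E = (h²/8m_e)·Σ n_i²/L_i² = (6.626×10^-34)²/(8·9.109×10^-31) · [1²/(1.60 nm)² + 3²/(1.60 nm)² + 5²/(1.60 nm)²].
Evaluating gives E = 8.24×10^-19 J.

E = 8.24×10^-19 J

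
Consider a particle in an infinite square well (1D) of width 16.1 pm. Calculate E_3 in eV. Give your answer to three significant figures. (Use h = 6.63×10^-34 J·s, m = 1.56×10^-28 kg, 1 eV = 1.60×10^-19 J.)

For an infinite well E_n = n²h²/(8mL²), so E_1 = h²/(8mL²) = (6.63×10^-34)²/(8·1.56×10^-28·(1.61×10^-11 m)²) = 1.359×10^-18 J.
Then E_3 = 3²·E_1 = 9·1.359×10^-18 J = 1.223×10^-17 J.
Converting, E_3 = 1.223×10^-17 J / (1.60×10^-19 J/eV) = 76.4 eV.

E_3 = 76.4 eV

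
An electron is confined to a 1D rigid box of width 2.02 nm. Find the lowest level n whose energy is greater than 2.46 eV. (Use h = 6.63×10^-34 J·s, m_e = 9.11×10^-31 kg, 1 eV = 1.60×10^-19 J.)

E_1 = h²/(8m_eL²) = 1.478×10^-20 J = 0.09237 eV.
Need n² > 2.46/0.09237 = 26.63, i.e. n > 5.160.
The smallest integer satisfying this is n = 6.

n = 6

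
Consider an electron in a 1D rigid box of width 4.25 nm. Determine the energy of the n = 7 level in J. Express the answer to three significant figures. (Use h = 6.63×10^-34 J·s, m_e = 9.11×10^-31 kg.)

E_7 = 1.64×10^-19 J

For an infinite well E_n = n²h²/(8m_eL²), so E_1 = h²/(8m_eL²) = (6.63×10^-34)²/(8·9.11×10^-31·(4.25×10^-9 m)²) = 3.339×10^-21 J.
Then E_7 = 7²·E_1 = 49·3.339×10^-21 J = 1.64×10^-19 J.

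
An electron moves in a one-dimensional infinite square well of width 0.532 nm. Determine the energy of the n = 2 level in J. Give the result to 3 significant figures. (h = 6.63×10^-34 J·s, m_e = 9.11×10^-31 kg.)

E_2 = 8.52×10^-19 J

For an infinite well E_n = n²h²/(8m_eL²), so E_1 = h²/(8m_eL²) = (6.63×10^-34)²/(8·9.11×10^-31·(5.32×10^-10 m)²) = 2.131×10^-19 J.
Then E_2 = 2²·E_1 = 4·2.131×10^-19 J = 8.52×10^-19 J.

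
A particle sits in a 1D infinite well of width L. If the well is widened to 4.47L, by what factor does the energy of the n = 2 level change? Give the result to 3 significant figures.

0.0500

E_n ∝ 1/L², so the energy scales by 1/4.47² = 0.0500.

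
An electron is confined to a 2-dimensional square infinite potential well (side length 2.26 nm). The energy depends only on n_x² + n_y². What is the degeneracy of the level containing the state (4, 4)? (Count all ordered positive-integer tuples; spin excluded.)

degeneracy = 1

The level has n_x² + n_y² = 32. The ordered positive-integer solutions are (4, 4).
That gives 1 state.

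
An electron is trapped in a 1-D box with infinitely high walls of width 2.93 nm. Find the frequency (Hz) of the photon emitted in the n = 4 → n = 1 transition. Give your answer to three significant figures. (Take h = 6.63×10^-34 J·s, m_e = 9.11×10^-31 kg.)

E_1 = h²/(8m_eL²) = 7.026×10^-21 J and ΔE = (4² − 1²)E_1 = 1.054×10^-19 J.
f = ΔE/h = 1.054×10^-19/6.63×10^-34 = 1.59×10^14 Hz.

f = 1.59×10^14 Hz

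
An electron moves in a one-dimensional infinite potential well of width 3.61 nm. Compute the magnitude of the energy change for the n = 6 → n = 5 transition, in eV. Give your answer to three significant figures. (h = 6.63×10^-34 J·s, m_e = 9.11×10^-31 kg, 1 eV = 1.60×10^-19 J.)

E_1 = h²/(8m_eL²) = 4.628×10^-21 J.
|ΔE| = |6² − 5²|·E_1 = 11·4.628×10^-21 J = 5.091×10^-20 J = 0.318 eV.

|ΔE| = 0.318 eV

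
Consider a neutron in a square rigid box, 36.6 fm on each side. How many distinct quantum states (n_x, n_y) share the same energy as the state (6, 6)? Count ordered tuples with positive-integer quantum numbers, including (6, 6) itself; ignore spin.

The level has n_x² + n_y² = 72. The ordered positive-integer solutions are (6, 6).
That gives 1 state.

degeneracy = 1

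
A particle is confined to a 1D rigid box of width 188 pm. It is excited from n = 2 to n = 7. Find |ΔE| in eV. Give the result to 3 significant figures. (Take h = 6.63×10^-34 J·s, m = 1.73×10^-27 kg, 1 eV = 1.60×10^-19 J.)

|ΔE| = 0.253 eV

E_1 = h²/(8mL²) = 8.986×10^-22 J.
|ΔE| = |2² − 7²|·E_1 = 45·8.986×10^-22 J = 4.044×10^-20 J = 0.253 eV.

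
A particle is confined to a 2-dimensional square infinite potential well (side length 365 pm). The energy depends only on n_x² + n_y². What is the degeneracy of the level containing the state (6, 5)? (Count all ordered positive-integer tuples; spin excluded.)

The level has n_x² + n_y² = 61. The ordered positive-integer solutions are (5, 6), (6, 5).
That gives 2 states.

degeneracy = 2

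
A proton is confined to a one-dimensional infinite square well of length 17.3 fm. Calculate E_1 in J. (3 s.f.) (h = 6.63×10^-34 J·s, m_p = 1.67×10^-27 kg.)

For an infinite well E_n = n²h²/(8m_pL²), so E_1 = h²/(8m_pL²) = (6.63×10^-34)²/(8·1.67×10^-27·(1.73×10^-14 m)²) = 1.099×10^-13 J.

E_1 = 1.10×10^-13 J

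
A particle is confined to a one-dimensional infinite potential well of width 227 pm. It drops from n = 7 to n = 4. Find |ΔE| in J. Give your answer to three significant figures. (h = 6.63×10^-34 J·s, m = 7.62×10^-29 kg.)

|ΔE| = 4.62×10^-19 J

E_1 = h²/(8mL²) = 1.399×10^-20 J.
|ΔE| = |7² − 4²|·E_1 = 33·1.399×10^-20 J = 4.62×10^-19 J.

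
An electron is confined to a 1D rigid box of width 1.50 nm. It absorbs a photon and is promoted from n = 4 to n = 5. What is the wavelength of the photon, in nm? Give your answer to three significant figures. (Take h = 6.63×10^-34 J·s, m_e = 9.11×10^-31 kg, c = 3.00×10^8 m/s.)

λ = 824 nm

E_1 = h²/(8m_eL²) = 2.681×10^-20 J, so ΔE = (5² − 4²)E_1 = 2.413×10^-19 J.
λ = hc/ΔE = (6.63×10^-34·3.00×10^8)/2.413×10^-19 = 8.24×10^-7 m = 824 nm.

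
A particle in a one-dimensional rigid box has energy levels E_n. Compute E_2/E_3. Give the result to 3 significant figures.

E_n ∝ n², so E_2/E_3 = 2²/3² = 4/9 = 0.444.

0.444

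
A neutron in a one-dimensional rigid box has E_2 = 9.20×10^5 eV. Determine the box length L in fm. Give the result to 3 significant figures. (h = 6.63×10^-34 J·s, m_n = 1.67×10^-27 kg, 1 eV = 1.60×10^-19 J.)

From E_n = n²h²/(8m_nL²), L = n·h/√(8m_nE_n).
E_2 = 9.20×10^5 eV = 1.472×10^-13 J, so L = 2·6.63×10^-34/√(8·1.67×10^-27·1.472×10^-13) = 2.99×10^-14 m = 29.9 fm.

L = 29.9 fm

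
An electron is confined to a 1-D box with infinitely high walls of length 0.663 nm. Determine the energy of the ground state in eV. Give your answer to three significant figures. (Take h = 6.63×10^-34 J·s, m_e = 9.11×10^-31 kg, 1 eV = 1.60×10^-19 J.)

E_1 = 0.858 eV

For an infinite well E_n = n²h²/(8m_eL²), so E_1 = h²/(8m_eL²) = (6.63×10^-34)²/(8·9.11×10^-31·(6.63×10^-10 m)²) = 1.372×10^-19 J.
Converting, E_1 = 1.372×10^-19 J / (1.60×10^-19 J/eV) = 0.858 eV.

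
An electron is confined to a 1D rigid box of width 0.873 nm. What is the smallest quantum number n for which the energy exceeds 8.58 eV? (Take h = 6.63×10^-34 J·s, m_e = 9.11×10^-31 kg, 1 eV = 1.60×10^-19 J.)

E_1 = h²/(8m_eL²) = 7.914×10^-20 J = 0.4946 eV.
Need n² > 8.58/0.4946 = 17.35, i.e. n > 4.165.
The smallest integer satisfying this is n = 5.

n = 5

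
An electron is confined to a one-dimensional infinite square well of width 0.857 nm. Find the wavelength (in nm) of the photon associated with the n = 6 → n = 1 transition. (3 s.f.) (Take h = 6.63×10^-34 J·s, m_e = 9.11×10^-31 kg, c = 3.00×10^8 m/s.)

E_1 = h²/(8m_eL²) = 8.212×10^-20 J, so ΔE = (6² − 1²)E_1 = 2.874×10^-18 J.
λ = hc/ΔE = (6.63×10^-34·3.00×10^8)/2.874×10^-18 = 6.92×10^-8 m = 69.2 nm.

λ = 69.2 nm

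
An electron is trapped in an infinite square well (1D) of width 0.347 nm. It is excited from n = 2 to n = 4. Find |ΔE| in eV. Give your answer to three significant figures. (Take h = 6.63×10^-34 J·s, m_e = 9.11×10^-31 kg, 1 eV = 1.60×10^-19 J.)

|ΔE| = 37.6 eV

E_1 = h²/(8m_eL²) = 5.009×10^-19 J.
|ΔE| = |2² − 4²|·E_1 = 12·5.009×10^-19 J = 6.011×10^-18 J = 37.6 eV.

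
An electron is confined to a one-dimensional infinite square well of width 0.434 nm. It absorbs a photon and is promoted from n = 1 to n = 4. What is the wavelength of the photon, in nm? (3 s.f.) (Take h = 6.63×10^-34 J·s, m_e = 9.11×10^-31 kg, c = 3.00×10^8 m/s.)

E_1 = h²/(8m_eL²) = 3.202×10^-19 J, so ΔE = (4² − 1²)E_1 = 4.803×10^-18 J.
λ = hc/ΔE = (6.63×10^-34·3.00×10^8)/4.803×10^-18 = 4.14×10^-8 m = 41.4 nm.

λ = 41.4 nm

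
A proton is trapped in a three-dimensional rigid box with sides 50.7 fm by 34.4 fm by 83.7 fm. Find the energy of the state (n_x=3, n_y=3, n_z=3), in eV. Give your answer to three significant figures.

E = 2.54×10^6 eV

For a 3D rectangular well E = (h²/8m_p)·Σ n_i²/L_i² = (6.626×10^-34)²/(8·1.673×10^-27) · [3²/(50.7 fm)² + 3²/(34.4 fm)² + 3²/(83.7 fm)²].
Evaluating gives E = 4.065×10^-13 J = 2.54×10^6 eV.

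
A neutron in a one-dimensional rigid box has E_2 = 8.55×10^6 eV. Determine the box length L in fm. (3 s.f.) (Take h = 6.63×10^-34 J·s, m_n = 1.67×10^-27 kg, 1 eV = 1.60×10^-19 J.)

L = 9.81 fm

From E_n = n²h²/(8m_nL²), L = n·h/√(8m_nE_n).
E_2 = 8.55×10^6 eV = 1.368×10^-12 J, so L = 2·6.63×10^-34/√(8·1.67×10^-27·1.368×10^-12) = 9.81×10^-15 m = 9.81 fm.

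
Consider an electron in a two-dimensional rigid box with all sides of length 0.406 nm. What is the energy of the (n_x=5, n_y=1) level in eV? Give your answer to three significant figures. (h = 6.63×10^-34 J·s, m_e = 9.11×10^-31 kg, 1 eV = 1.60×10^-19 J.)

E = 59.5 eV

For a 2D rectangular well E = (h²/8m_e)·Σ n_i²/L_i² = (6.63×10^-34)²/(8·9.11×10^-31) · [5²/(0.406 nm)² + 1²/(0.406 nm)²].
Evaluating gives E = 9.513×10^-18 J = 59.5 eV.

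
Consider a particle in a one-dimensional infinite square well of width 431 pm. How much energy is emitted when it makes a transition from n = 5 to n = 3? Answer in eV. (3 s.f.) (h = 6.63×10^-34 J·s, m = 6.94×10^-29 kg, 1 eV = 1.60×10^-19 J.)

|ΔE| = 0.426 eV

E_1 = h²/(8mL²) = 4.262×10^-21 J.
|ΔE| = |5² − 3²|·E_1 = 16·4.262×10^-21 J = 6.819×10^-20 J = 0.426 eV.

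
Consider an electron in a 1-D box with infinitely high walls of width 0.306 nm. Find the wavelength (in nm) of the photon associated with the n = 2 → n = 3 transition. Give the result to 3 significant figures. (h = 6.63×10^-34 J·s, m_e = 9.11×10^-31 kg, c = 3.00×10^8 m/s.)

E_1 = h²/(8m_eL²) = 6.441×10^-19 J, so ΔE = (3² − 2²)E_1 = 3.220×10^-18 J.
λ = hc/ΔE = (6.63×10^-34·3.00×10^8)/3.220×10^-18 = 6.18×10^-8 m = 61.8 nm.

λ = 61.8 nm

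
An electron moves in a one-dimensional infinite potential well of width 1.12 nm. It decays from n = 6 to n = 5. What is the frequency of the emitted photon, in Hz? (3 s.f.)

f = 7.97×10^14 Hz

E_1 = h²/(8m_eL²) = 4.803×10^-20 J and ΔE = (6² − 5²)E_1 = 5.283×10^-19 J.
f = ΔE/h = 5.283×10^-19/6.626×10^-34 = 7.97×10^14 Hz.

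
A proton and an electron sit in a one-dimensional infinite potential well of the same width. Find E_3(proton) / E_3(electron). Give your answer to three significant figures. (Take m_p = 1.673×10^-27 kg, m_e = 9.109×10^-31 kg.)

E_n ∝ 1/m at fixed n and L, so the ratio is m_e/m_p = 9.109×10^-31/1.673×10^-27 = 5.44×10^-4.

5.44×10^-4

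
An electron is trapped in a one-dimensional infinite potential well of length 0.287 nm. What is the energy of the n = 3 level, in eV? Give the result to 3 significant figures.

For an infinite well E_n = n²h²/(8m_eL²), so E_1 = h²/(8m_eL²) = (6.626×10^-34)²/(8·9.109×10^-31·(2.87×10^-10 m)²) = 7.314×10^-19 J.
Then E_3 = 3²·E_1 = 9·7.314×10^-19 J = 6.583×10^-18 J.
Converting, E_3 = 6.583×10^-18 J / (1.602×10^-19 J/eV) = 41.1 eV.

E_3 = 41.1 eV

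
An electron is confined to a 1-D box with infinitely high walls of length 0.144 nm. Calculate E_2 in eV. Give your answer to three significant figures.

E_2 = 72.5 eV

For an infinite well E_n = n²h²/(8m_eL²), so E_1 = h²/(8m_eL²) = (6.626×10^-34)²/(8·9.109×10^-31·(1.44×10^-10 m)²) = 2.905×10^-18 J.
Then E_2 = 2²·E_1 = 4·2.905×10^-18 J = 1.162×10^-17 J.
Converting, E_2 = 1.162×10^-17 J / (1.602×10^-19 J/eV) = 72.5 eV.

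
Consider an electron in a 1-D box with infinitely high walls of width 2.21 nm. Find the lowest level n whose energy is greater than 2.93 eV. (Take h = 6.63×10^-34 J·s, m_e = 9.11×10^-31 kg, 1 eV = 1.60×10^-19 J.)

E_1 = h²/(8m_eL²) = 1.235×10^-20 J = 0.07719 eV.
Need n² > 2.93/0.07719 = 37.96, i.e. n > 6.161.
The smallest integer satisfying this is n = 7.

n = 7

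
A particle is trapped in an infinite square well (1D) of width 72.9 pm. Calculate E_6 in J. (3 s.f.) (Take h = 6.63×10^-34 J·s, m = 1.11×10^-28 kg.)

E_6 = 3.35×10^-18 J

For an infinite well E_n = n²h²/(8mL²), so E_1 = h²/(8mL²) = (6.63×10^-34)²/(8·1.11×10^-28·(7.29×10^-11 m)²) = 9.314×10^-20 J.
Then E_6 = 6²·E_1 = 36·9.314×10^-20 J = 3.35×10^-18 J.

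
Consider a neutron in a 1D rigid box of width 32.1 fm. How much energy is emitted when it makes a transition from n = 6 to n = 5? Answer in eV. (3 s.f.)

E_1 = h²/(8m_nL²) = 3.180×10^-14 J.
|ΔE| = |6² − 5²|·E_1 = 11·3.180×10^-14 J = 3.498×10^-13 J = 2.18×10^6 eV.

|ΔE| = 2.18×10^6 eV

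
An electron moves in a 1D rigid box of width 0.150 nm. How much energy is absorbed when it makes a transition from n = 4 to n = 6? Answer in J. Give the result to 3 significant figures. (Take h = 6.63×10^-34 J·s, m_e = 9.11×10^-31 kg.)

E_1 = h²/(8m_eL²) = 2.681×10^-18 J.
|ΔE| = |4² − 6²|·E_1 = 20·2.681×10^-18 J = 5.36×10^-17 J.

|ΔE| = 5.36×10^-17 J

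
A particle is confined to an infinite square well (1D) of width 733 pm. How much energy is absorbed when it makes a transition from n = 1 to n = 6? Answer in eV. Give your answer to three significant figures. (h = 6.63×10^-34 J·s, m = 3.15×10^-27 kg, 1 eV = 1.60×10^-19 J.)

|ΔE| = 0.00710 eV

E_1 = h²/(8mL²) = 3.247×10^-23 J.
|ΔE| = |1² − 6²|·E_1 = 35·3.247×10^-23 J = 1.136×10^-21 J = 0.00710 eV.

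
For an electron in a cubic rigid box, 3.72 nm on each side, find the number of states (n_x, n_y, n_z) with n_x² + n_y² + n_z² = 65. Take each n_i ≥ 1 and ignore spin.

The level has n_x² + n_y² + n_z² = 65. The ordered positive-integer solutions are (2, 5, 6), (2, 6, 5), (5, 2, 6), (5, 6, 2), (6, 2, 5), (6, 5, 2).
That gives 6 states.

degeneracy = 6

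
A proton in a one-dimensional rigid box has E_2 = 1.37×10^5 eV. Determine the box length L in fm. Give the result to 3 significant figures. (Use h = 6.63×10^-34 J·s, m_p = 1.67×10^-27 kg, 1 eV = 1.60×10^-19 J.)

L = 77.5 fm

From E_n = n²h²/(8m_pL²), L = n·h/√(8m_pE_n).
E_2 = 1.37×10^5 eV = 2.192×10^-14 J, so L = 2·6.63×10^-34/√(8·1.67×10^-27·2.192×10^-14) = 7.75×10^-14 m = 77.5 fm.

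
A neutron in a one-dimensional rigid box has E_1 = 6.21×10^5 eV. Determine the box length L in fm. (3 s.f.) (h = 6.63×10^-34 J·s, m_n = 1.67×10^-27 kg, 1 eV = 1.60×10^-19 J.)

L = 18.2 fm

From E_n = n²h²/(8m_nL²), L = n·h/√(8m_nE_n).
E_1 = 6.21×10^5 eV = 9.936×10^-14 J, so L = 1·6.63×10^-34/√(8·1.67×10^-27·9.936×10^-14) = 1.82×10^-14 m = 18.2 fm.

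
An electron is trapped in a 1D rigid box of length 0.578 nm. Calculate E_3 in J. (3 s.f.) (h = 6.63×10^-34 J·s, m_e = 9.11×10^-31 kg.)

E_3 = 1.62×10^-18 J

For an infinite well E_n = n²h²/(8m_eL²), so E_1 = h²/(8m_eL²) = (6.63×10^-34)²/(8·9.11×10^-31·(5.78×10^-10 m)²) = 1.805×10^-19 J.
Then E_3 = 3²·E_1 = 9·1.805×10^-19 J = 1.62×10^-18 J.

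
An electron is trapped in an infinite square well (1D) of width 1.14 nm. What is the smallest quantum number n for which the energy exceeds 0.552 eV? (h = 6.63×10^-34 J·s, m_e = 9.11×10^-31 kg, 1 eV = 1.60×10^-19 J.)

n = 2

E_1 = h²/(8m_eL²) = 4.641×10^-20 J = 0.2901 eV.
Need n² > 0.552/0.2901 = 1.903, i.e. n > 1.379.
The smallest integer satisfying this is n = 2.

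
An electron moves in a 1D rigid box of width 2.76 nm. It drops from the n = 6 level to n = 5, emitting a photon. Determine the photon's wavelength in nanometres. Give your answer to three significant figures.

E_1 = h²/(8m_eL²) = 7.909×10^-21 J, so ΔE = (6² − 5²)E_1 = 8.700×10^-20 J.
λ = hc/ΔE = (6.626×10^-34·2.998×10^8)/8.700×10^-20 = 2.28×10^-6 m = 2.28×10^3 nm.

λ = 2.28×10^3 nm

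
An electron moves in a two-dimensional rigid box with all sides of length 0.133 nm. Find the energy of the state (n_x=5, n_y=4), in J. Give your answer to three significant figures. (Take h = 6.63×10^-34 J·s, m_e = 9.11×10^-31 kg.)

E = 1.40×10^-16 J

For a 2D rectangular well E = (h²/8m_e)·Σ n_i²/L_i² = (6.63×10^-34)²/(8·9.11×10^-31) · [5²/(0.133 nm)² + 4²/(0.133 nm)²].
Evaluating gives E = 1.40×10^-16 J.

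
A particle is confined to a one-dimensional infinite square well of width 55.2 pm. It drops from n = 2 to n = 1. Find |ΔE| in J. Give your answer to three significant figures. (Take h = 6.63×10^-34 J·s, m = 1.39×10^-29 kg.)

|ΔE| = 3.89×10^-18 J

E_1 = h²/(8mL²) = 1.297×10^-18 J.
|ΔE| = |2² − 1²|·E_1 = 3·1.297×10^-18 J = 3.89×10^-18 J.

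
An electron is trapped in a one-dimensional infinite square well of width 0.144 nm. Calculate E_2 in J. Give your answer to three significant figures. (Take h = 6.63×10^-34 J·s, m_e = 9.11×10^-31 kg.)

For an infinite well E_n = n²h²/(8m_eL²), so E_1 = h²/(8m_eL²) = (6.63×10^-34)²/(8·9.11×10^-31·(1.44×10^-10 m)²) = 2.909×10^-18 J.
Then E_2 = 2²·E_1 = 4·2.909×10^-18 J = 1.16×10^-17 J.

E_2 = 1.16×10^-17 J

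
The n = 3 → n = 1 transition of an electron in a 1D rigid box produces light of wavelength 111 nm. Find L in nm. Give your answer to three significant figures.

The photon carries ΔE = hc/λ = 6.626×10^-34·2.998×10^8/1.11×10^-7 m = 1.790×10^-18 J.
Since ΔE = (3² − 1²)E_1, E_1 = 2.238×10^-19 J, and L = h/√(8m_eE_1) = 5.19×10^-10 m = 0.519 nm.

L = 0.519 nm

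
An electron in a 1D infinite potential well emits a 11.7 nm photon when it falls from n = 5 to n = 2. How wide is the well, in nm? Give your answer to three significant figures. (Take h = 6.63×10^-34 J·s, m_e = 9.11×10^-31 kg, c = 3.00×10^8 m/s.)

L = 0.273 nm

The photon carries ΔE = hc/λ = 6.63×10^-34·3.00×10^8/1.17×10^-8 m = 1.700×10^-17 J.
Since ΔE = (5² − 2²)E_1, E_1 = 8.095×10^-19 J, and L = h/√(8m_eE_1) = 2.73×10^-10 m = 0.273 nm.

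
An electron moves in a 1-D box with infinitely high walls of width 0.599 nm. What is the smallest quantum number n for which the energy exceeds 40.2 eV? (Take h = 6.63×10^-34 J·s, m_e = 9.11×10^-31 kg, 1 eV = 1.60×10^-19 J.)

n = 7

E_1 = h²/(8m_eL²) = 1.681×10^-19 J = 1.051 eV.
Need n² > 40.2/1.051 = 38.25, i.e. n > 6.185.
The smallest integer satisfying this is n = 7.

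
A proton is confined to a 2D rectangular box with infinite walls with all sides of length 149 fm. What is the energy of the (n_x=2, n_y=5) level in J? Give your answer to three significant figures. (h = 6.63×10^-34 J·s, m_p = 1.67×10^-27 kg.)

For a 2D rectangular well E = (h²/8m_p)·Σ n_i²/L_i² = (6.63×10^-34)²/(8·1.67×10^-27) · [2²/(149 fm)² + 5²/(149 fm)²].
Evaluating gives E = 4.30×10^-14 J.

E = 4.30×10^-14 J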